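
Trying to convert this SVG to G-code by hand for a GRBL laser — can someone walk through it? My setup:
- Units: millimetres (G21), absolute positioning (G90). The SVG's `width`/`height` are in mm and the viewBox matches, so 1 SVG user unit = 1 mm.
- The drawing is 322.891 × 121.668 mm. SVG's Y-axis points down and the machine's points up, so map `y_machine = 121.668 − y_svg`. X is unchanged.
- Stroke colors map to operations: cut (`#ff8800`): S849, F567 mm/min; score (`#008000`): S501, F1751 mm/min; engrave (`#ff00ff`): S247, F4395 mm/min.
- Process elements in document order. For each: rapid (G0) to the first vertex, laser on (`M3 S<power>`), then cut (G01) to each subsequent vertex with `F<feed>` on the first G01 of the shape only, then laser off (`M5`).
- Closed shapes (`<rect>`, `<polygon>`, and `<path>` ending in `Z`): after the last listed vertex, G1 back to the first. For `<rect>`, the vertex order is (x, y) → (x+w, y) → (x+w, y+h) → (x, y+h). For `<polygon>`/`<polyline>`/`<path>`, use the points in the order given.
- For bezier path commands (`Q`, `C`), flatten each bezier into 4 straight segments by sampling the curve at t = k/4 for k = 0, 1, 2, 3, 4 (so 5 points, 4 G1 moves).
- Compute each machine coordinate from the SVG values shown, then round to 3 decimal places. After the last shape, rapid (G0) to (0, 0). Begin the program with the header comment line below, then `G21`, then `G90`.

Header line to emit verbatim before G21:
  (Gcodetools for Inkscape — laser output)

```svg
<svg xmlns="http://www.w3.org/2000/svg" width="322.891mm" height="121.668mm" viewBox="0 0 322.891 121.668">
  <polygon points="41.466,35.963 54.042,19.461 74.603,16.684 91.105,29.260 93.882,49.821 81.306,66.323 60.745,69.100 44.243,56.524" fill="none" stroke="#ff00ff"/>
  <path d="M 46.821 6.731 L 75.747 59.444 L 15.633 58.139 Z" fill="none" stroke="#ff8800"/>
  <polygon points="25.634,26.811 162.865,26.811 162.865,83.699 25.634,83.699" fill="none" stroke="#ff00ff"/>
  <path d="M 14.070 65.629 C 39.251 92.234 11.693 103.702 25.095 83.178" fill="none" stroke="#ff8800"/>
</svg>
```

viewBox `0 0 322.891 121.668` with mm width/height → 1 unit = 1 mm. Flip: y_m = 121.668 − y_svg.

**Shape 1** — `<polygon>` regular polygon, stroke `#ff00ff` → engrave (S247, F4395). Machine vertices: (41.466,85.705) → (54.042,102.207) → (74.603,104.984) → (91.105,92.408) → (93.882,71.847) → (81.306,55.345) → (60.745,52.568) → (44.243,65.144) → (41.466,85.705). Closed: final G1 returns to the first vertex.

**Shape 2** — `<path>` regular polygon, stroke `#ff8800` → cut (S849, F567). Machine vertices: (46.821,114.937) → (75.747,62.224) → (15.633,63.529) → (46.821,114.937). Closed: final G1 returns to the first vertex.

**Shape 3** — `<polygon>` rectangle, stroke `#ff00ff` → engrave (S247, F4395). Machine vertices: (25.634,94.857) → (162.865,94.857) → (162.865,37.969) → (25.634,37.969) → (25.634,94.857). Closed: final G1 returns to the first vertex.

**Shape 4** — `<path>` cubic bezier, stroke `#ff8800` → cut (S849, F567). Control points (SVG): P0=(14.070,65.629), P1=(39.251,92.234), P2=(11.693,103.702), P3=(25.095,83.178); sampled at t=k/4. Machine vertices: (14.070,56.039) → (24.531,39.187) → (24.000,29.591) → (21.259,28.832) → (25.095,38.490). Open path.

(Gcodetools for Inkscape — laser output)
G21
G90
G0 X41.466 Y85.705
M3 S247
G01 X54.042 Y102.207 F4395
G01 X74.603 Y104.984
G01 X91.105 Y92.408
G01 X93.882 Y71.847
G01 X81.306 Y55.345
G01 X60.745 Y52.568
G01 X44.243 Y65.144
G01 X41.466 Y85.705
M5
G0 X46.821 Y114.937
M3 S849
G01 X75.747 Y62.224 F567
G01 X15.633 Y63.529
G01 X46.821 Y114.937
M5
G0 X25.634 Y94.857
M3 S247
G01 X162.865 Y94.857 F4395
G01 X162.865 Y37.969
G01 X25.634 Y37.969
G01 X25.634 Y94.857
M5
G0 X14.070 Y56.039
M3 S849
G01 X24.531 Y39.187 F567
G01 X24.000 Y29.591
G01 X21.259 Y28.832
G01 X25.095 Y38.490
M5
G0 X0.000 Y0.000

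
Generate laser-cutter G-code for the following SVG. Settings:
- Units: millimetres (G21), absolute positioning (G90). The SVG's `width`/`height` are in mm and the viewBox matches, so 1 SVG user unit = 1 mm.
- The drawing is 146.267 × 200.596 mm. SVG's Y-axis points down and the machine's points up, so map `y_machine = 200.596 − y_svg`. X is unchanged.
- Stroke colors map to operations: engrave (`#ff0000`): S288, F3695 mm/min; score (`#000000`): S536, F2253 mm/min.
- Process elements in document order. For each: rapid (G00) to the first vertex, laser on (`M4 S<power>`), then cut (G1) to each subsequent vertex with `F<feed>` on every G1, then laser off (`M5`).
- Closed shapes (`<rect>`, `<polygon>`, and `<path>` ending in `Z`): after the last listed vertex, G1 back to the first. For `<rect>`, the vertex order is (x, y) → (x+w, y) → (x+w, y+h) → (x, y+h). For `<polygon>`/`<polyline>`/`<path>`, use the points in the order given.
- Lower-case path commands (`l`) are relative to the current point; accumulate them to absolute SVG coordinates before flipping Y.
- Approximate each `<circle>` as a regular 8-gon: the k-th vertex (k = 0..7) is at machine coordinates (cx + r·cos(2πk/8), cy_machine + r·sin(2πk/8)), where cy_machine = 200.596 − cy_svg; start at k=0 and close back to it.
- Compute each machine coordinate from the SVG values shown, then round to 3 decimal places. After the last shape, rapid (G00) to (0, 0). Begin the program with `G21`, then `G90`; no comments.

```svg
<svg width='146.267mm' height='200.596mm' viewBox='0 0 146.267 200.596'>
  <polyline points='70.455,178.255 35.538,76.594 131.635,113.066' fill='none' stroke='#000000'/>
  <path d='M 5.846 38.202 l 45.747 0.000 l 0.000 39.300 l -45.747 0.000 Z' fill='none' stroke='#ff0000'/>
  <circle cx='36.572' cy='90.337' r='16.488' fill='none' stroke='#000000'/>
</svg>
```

G21
G90
G00 X70.455 Y22.341
M4 S536
G1 X35.538 Y124.002 F2253
G1 X131.635 Y87.530 F2253
M5
G00 X5.846 Y162.394
M4 S288
G1 X51.593 Y162.394 F3695
G1 X51.593 Y123.094 F3695
G1 X5.846 Y123.094 F3695
G1 X5.846 Y162.394 F3695
M5
G00 X53.060 Y110.259
M4 S536
G1 X48.231 Y121.918 F2253
G1 X36.572 Y126.747 F2253
G1 X24.913 Y121.918 F2253
G1 X20.084 Y110.259 F2253
G1 X24.913 Y98.600 F2253
G1 X36.572 Y93.771 F2253
G1 X48.231 Y98.600 F2253
G1 X53.060 Y110.259 F2253
M5
G00 X0.000 Y0.000

Since the viewBox matches the mm dimensions, user units are millimetres directly. The only transform is the Y-flip y_m = 200.596 − y_svg.

Shape 1 is a open polyline drawn with `<polyline>`. Its stroke #000000 means score at S536, F2253. After flipping Y the toolpath is (70.455,22.341) → (35.538,124.002) → (131.635,87.530).

Shape 2 is a rectangle drawn with `<path>`. Its stroke #ff0000 means engrave at S288, F3695. After flipping Y the toolpath is (5.846,162.394) → (51.593,162.394) → (51.593,123.094) → (5.846,123.094) → (5.846,162.394), returning to the start.

Shape 3 is a circle drawn with `<circle>`. Its stroke #000000 means score at S536, F2253. After flipping Y the toolpath is (53.060,110.259) → (48.231,121.918) → (36.572,126.747) → (24.913,121.918) → (20.084,110.259) → (24.913,98.600) → (36.572,93.771) → (48.231,98.600) → (53.060,110.259), returning to the start.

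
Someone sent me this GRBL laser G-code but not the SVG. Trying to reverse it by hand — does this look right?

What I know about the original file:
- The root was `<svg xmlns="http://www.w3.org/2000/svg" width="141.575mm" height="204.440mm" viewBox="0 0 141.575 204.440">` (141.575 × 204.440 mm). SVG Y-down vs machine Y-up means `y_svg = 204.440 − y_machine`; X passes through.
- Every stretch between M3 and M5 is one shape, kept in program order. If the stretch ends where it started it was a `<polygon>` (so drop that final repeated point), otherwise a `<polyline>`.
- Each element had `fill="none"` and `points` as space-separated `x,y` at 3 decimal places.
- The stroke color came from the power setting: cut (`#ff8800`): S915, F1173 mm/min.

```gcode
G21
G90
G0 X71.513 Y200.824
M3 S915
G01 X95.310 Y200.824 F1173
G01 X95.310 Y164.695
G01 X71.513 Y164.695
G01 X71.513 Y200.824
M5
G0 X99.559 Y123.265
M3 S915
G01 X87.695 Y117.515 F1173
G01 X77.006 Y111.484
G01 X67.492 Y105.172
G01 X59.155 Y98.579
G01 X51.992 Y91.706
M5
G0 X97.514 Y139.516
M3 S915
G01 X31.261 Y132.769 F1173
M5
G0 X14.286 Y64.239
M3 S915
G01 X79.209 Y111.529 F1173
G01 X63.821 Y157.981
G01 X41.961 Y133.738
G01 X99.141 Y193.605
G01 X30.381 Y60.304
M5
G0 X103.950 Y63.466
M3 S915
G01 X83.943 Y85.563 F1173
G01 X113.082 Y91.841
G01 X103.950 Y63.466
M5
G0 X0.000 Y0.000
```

<svg xmlns="http://www.w3.org/2000/svg" width="141.575mm" height="204.440mm" viewBox="0 0 141.575 204.440">
  <polygon points="71.513,3.616 95.310,3.616 95.310,39.745 71.513,39.745" fill="none" stroke="#ff8800"/>
  <polyline points="99.559,81.175 87.695,86.925 77.006,92.956 67.492,99.268 59.155,105.861 51.992,112.734" fill="none" stroke="#ff8800"/>
  <polyline points="97.514,64.924 31.261,71.671" fill="none" stroke="#ff8800"/>
  <polyline points="14.286,140.201 79.209,92.911 63.821,46.459 41.961,70.702 99.141,10.835 30.381,144.136" fill="none" stroke="#ff8800"/>
  <polygon points="103.950,140.974 83.943,118.877 113.082,112.599" fill="none" stroke="#ff8800"/>
</svg>

y_svg = 204.440 − y_m. Every run uses S915, so all elements get stroke `#ff8800` (cut).

[1] closed run; points: 71.513,3.616 95.310,3.616 95.310,39.745 71.513,39.745

[2] open run; points: 99.559,81.175 87.695,86.925 77.006,92.956 67.492,99.268 59.155,105.861 51.992,112.734

[3] open run; points: 97.514,64.924 31.261,71.671

[4] open run; points: 14.286,140.201 79.209,92.911 63.821,46.459 41.961,70.702 99.141,10.835 30.381,144.136

[5] closed run; points: 103.950,140.974 83.943,118.877 113.082,112.599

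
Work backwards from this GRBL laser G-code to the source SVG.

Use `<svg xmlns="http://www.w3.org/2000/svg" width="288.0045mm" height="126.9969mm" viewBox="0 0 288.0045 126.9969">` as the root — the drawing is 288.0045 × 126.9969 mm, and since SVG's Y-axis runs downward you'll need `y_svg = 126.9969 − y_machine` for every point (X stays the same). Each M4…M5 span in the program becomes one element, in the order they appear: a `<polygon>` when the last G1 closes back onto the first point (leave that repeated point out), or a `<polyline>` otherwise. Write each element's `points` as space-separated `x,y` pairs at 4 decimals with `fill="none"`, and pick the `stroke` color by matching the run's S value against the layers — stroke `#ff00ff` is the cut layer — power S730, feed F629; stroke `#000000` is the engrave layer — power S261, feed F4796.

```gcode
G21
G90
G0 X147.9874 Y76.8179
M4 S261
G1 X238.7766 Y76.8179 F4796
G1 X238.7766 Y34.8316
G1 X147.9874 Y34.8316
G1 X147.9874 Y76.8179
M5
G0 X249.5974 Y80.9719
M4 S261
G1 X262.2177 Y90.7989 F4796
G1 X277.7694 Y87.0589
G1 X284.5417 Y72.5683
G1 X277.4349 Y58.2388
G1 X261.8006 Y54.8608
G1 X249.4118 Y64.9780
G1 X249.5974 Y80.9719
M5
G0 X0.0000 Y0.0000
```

<svg xmlns="http://www.w3.org/2000/svg" width="288.0045mm" height="126.9969mm" viewBox="0 0 288.0045 126.9969">
  <polygon points="147.9874,50.1790 238.7766,50.1790 238.7766,92.1653 147.9874,92.1653" fill="none" stroke="#000000"/>
  <polygon points="249.5974,46.0250 262.2177,36.1980 277.7694,39.9380 284.5417,54.4286 277.4349,68.7581 261.8006,72.1361 249.4118,62.0189" fill="none" stroke="#000000"/>
</svg>

Machine Y-up, SVG Y-down with viewBox height 126.9969, so y_svg = 126.9969 − y_machine; X carries over. Every run uses S261, so all elements get stroke `#000000` (engrave).

Run 1: The run returns to its start, so emit a `<polygon>` with points (Y-flipped): 147.9874,50.1790 238.7766,50.1790 238.7766,92.1653 147.9874,92.1653.

Run 2: The run returns to its start, so emit a `<polygon>` with points (Y-flipped): 249.5974,46.0250 262.2177,36.1980 277.7694,39.9380 284.5417,54.4286 277.4349,68.7581 261.8006,72.1361 249.4118,62.0189.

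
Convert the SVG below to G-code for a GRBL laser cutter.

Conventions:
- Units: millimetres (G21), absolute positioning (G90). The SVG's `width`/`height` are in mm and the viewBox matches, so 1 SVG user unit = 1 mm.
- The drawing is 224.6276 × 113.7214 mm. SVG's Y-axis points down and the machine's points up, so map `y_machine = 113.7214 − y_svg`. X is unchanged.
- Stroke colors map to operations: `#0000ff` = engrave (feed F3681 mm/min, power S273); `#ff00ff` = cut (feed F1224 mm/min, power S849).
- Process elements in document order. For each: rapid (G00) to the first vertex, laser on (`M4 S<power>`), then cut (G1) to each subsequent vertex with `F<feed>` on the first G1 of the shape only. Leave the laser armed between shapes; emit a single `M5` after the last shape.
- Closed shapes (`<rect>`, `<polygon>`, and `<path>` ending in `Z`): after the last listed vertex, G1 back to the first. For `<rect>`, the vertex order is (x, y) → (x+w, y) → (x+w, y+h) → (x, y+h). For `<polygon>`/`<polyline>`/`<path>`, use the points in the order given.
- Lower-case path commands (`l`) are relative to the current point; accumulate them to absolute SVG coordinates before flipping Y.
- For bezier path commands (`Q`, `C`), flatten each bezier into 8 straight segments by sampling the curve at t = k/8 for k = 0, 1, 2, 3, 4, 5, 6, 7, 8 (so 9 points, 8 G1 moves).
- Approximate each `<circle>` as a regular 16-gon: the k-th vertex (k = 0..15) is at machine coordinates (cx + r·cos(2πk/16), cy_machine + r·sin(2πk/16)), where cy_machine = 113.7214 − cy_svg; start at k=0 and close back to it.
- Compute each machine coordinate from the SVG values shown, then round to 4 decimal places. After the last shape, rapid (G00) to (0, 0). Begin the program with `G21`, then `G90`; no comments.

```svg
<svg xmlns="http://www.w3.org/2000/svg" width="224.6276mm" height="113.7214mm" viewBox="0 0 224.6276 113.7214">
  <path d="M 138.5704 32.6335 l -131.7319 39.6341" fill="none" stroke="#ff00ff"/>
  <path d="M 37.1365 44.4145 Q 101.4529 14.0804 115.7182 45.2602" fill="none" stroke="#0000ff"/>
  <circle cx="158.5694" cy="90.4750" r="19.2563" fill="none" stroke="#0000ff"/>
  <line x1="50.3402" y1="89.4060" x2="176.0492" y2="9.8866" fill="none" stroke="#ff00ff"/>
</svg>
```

G21
G90
G00 X138.5704 Y81.0879
M4 S849
G1 X6.8385 Y41.4538 F1224
G00 X37.1365 Y69.3069
M4 S273
G1 X52.4336 Y75.9293 F3681
G1 X66.1665 Y80.6293
G1 X78.3354 Y83.4071
G1 X88.9401 Y84.2625
G1 X97.9808 Y83.1957
G1 X105.4574 Y80.2065
G1 X111.3698 Y75.2950
G1 X115.7182 Y68.4612
G00 X177.8257 Y23.2464
M4 S273
G1 X176.3599 Y30.6155 F3681
G1 X172.1857 Y36.8627
G1 X165.9385 Y41.0369
G1 X158.5694 Y42.5027
G1 X151.2003 Y41.0369
G1 X144.9531 Y36.8627
G1 X140.7789 Y30.6155
G1 X139.3131 Y23.2464
G1 X140.7789 Y15.8773
G1 X144.9531 Y9.6301
G1 X151.2003 Y5.4559
G1 X158.5694 Y3.9901
G1 X165.9385 Y5.4559
G1 X172.1857 Y9.6301
G1 X176.3599 Y15.8773
G1 X177.8257 Y23.2464
G00 X50.3402 Y24.3154
M4 S849
G1 X176.0492 Y103.8348 F1224
M5
G00 X0.0000 Y0.0000

1 u = 1 mm; y_m = 113.7214 − y.

[1] `<path>` line segment, #ff00ff→cut S849 F1224: (138.5704,81.0879) → (6.8385,41.4538)

[2] `<path>` quadratic bezier, #0000ff→engrave S273 F3681: (37.1365,69.3069) → (52.4336,75.9293) → (66.1665,80.6293) → (78.3354,83.4071) → (88.9401,84.2625) → (97.9808,83.1957) → (105.4574,80.2065) → (111.3698,75.2950) → (115.7182,68.4612)

[3] `<circle>` circle, #0000ff→engrave S273 F3681: (177.8257,23.2464) → (176.3599,30.6155) → (172.1857,36.8627) → (165.9385,41.0369) → (158.5694,42.5027) → (151.2003,41.0369) → (144.9531,36.8627) → (140.7789,30.6155) → (139.3131,23.2464) → (140.7789,15.8773) → (144.9531,9.6301) → (151.2003,5.4559) → (158.5694,3.9901) → (165.9385,5.4559) → (172.1857,9.6301) → (176.3599,15.8773) → (177.8257,23.2464) (closed)

[4] `<line>` line segment, #ff00ff→cut S849 F1224: (50.3402,24.3154) → (176.0492,103.8348)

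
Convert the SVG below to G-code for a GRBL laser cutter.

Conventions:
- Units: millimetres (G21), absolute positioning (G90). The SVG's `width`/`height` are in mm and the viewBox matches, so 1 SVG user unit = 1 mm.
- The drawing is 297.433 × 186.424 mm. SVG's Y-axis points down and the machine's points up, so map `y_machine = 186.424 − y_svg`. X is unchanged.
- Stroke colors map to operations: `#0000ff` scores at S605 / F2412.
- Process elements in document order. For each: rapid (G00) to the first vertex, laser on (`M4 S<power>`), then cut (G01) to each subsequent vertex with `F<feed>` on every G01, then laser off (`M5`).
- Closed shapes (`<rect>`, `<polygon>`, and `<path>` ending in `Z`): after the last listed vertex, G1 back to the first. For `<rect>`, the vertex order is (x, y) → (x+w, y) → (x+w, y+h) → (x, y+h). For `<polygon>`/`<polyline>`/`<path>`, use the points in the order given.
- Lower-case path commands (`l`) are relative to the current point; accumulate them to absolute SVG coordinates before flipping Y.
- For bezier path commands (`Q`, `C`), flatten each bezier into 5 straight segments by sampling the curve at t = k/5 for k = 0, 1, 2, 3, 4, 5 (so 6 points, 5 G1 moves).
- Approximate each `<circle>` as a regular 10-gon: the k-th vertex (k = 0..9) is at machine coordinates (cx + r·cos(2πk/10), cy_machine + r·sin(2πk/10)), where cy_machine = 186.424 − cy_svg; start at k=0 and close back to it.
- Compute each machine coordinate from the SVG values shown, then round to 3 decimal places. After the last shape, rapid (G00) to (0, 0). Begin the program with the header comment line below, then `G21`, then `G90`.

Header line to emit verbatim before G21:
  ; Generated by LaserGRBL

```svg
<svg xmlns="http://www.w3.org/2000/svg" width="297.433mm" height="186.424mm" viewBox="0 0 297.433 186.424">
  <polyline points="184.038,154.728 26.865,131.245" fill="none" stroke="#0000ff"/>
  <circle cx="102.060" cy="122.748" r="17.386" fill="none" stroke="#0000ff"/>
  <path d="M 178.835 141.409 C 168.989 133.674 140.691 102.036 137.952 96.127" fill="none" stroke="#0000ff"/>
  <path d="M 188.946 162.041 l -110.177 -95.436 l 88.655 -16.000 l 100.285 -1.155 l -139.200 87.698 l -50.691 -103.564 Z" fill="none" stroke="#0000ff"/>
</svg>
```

; Generated by LaserGRBL
G21
G90
G00 X184.038 Y31.696
M4 S605
G01 X26.865 Y55.179 F2412
M5
G00 X119.446 Y63.676
M4 S605
G01 X116.126 Y73.895 F2412
G01 X107.433 Y80.211 F2412
G01 X96.687 Y80.211 F2412
G01 X87.994 Y73.895 F2412
G01 X84.674 Y63.676 F2412
G01 X87.994 Y53.457 F2412
G01 X96.687 Y47.141 F2412
G01 X107.433 Y47.141 F2412
G01 X116.126 Y53.457 F2412
G01 X119.446 Y63.676 F2412
M5
G00 X178.835 Y45.015
M4 S605
G01 X171.065 Y52.127 F2412
G01 X160.980 Y62.594 F2412
G01 X150.690 Y74.033 F2412
G01 X142.310 Y84.061 F2412
G01 X137.952 Y90.297 F2412
M5
G00 X188.946 Y24.383
M4 S605
G01 X78.769 Y119.819 F2412
G01 X167.424 Y135.819 F2412
G01 X267.709 Y136.974 F2412
G01 X128.509 Y49.276 F2412
G01 X77.818 Y152.840 F2412
G01 X188.946 Y24.383 F2412
M5
G00 X0.000 Y0.000

Since the viewBox matches the mm dimensions, user units are millimetres directly. The only transform is the Y-flip y_m = 186.424 − y_svg.

Shape 1 is a line segment drawn with `<polyline>`. Its stroke #0000ff means score at S605, F2412. After flipping Y the toolpath is (184.038,31.696) → (26.865,55.179).

Shape 2 is a circle drawn with `<circle>`. Its stroke #0000ff means score at S605, F2412. After flipping Y the toolpath is (119.446,63.676) → (116.126,73.895) → (107.433,80.211) → (96.687,80.211) → (87.994,73.895) → (84.674,63.676) → (87.994,53.457) → (96.687,47.141) → (107.433,47.141) → (116.126,53.457) → (119.446,63.676), returning to the start.

Shape 3 is a cubic bezier drawn with `<path>`. Its stroke #0000ff means score at S605, F2412. After flipping Y the toolpath is (178.835,45.015) → (171.065,52.127) → (160.980,62.594) → (150.690,74.033) → (142.310,84.061) → (137.952,90.297).

Shape 4 is a closed polygon drawn with `<path>`. Its stroke #0000ff means score at S605, F2412. After flipping Y the toolpath is (188.946,24.383) → (78.769,119.819) → (167.424,135.819) → (267.709,136.974) → (128.509,49.276) → (77.818,152.840) → (188.946,24.383), returning to the start.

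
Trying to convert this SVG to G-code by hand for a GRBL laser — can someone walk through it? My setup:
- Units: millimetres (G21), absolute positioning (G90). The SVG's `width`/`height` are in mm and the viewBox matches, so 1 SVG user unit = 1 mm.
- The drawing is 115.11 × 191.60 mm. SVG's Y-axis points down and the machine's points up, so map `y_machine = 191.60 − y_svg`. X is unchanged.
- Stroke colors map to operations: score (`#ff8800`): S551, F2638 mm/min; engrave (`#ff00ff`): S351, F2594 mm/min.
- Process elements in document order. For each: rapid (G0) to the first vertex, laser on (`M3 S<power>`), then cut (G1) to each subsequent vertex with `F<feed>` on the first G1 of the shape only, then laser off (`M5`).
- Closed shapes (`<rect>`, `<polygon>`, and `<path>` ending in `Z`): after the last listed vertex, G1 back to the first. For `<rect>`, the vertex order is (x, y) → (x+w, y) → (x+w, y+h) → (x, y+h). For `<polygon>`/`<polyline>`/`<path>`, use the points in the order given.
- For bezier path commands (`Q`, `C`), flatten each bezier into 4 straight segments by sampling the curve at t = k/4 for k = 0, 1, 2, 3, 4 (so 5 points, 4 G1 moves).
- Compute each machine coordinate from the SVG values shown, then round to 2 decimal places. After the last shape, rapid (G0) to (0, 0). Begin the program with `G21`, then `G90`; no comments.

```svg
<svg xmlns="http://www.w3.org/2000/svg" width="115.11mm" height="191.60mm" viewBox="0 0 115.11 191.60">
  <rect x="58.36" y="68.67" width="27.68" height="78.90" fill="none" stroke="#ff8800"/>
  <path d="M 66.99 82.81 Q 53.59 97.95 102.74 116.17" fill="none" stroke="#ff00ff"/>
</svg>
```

G21
G90
G0 X58.36 Y122.93
M3 S551
G1 X86.04 Y122.93 F2638
G1 X86.04 Y44.03
G1 X58.36 Y44.03
G1 X58.36 Y122.93
M5
G0 X66.99 Y108.79
M3 S351
G1 X64.20 Y101.03 F2594
G1 X69.23 Y92.88
G1 X82.07 Y84.35
G1 X102.74 Y75.43
M5
G0 X0.00 Y0.00

1 u = 1 mm; y_m = 191.60 − y.

[1] `<rect>` rectangle, #ff8800→score S551 F2638: (58.36,122.93) → (86.04,122.93) → (86.04,44.03) → (58.36,44.03) → (58.36,122.93) (closed)

[2] `<path>` quadratic bezier, #ff00ff→engrave S351 F2594: (66.99,108.79) → (64.20,101.03) → (69.23,92.88) → (82.07,84.35) → (102.74,75.43)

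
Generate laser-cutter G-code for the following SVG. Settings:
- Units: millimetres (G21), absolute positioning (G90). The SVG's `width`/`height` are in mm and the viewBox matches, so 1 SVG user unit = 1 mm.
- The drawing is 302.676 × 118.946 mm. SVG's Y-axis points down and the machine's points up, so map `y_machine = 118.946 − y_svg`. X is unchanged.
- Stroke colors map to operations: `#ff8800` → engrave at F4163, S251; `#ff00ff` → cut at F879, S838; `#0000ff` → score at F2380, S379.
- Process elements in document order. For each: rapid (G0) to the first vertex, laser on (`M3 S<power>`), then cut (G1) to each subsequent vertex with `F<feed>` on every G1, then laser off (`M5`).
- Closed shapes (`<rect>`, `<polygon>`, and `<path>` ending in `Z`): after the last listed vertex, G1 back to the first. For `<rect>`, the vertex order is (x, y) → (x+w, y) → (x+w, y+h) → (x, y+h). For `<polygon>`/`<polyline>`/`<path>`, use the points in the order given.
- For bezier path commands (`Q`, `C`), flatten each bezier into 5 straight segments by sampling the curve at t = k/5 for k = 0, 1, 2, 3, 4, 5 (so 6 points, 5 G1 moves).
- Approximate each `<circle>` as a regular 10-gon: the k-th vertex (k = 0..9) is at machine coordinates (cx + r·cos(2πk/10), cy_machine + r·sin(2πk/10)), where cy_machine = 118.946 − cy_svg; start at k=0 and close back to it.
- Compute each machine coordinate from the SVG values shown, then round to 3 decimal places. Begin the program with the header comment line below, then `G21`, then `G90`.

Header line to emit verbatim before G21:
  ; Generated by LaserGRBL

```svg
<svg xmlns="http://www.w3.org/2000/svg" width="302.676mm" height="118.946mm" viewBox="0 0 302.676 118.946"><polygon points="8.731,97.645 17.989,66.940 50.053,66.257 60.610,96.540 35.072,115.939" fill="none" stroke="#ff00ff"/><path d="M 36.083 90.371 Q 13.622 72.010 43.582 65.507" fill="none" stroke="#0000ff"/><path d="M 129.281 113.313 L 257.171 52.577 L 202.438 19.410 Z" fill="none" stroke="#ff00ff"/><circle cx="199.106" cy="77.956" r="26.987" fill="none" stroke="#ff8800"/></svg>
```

; Generated by LaserGRBL
G21
G90
G0 X8.731 Y21.301
M3 S838
G1 X17.989 Y52.006 F879
G1 X50.053 Y52.689 F879
G1 X60.610 Y22.406 F879
G1 X35.072 Y3.007 F879
G1 X8.731 Y21.301 F879
M5
G0 X36.083 Y28.575
M3 S379
G1 X29.195 Y35.445 F2380
G1 X26.502 Y41.367 F2380
G1 X28.001 Y46.339 F2380
G1 X33.695 Y50.363 F2380
G1 X43.582 Y53.439 F2380
M5
G0 X129.281 Y5.633
M3 S838
G1 X257.171 Y66.369 F879
G1 X202.438 Y99.536 F879
G1 X129.281 Y5.633 F879
M5
G0 X226.093 Y40.990
M3 S251
G1 X220.939 Y56.853 F4163
G1 X207.445 Y66.656 F4163
G1 X190.767 Y66.656 F4163
G1 X177.273 Y56.853 F4163
G1 X172.119 Y40.990 F4163
G1 X177.273 Y25.127 F4163
G1 X190.767 Y15.324 F4163
G1 X207.445 Y15.324 F4163
G1 X220.939 Y25.127 F4163
G1 X226.093 Y40.990 F4163
M5

viewBox `0 0 302.676 118.946` with mm width/height → 1 unit = 1 mm. Flip: y_m = 118.946 − y_svg.

**Shape 1** — `<polygon>` regular polygon, stroke `#ff00ff` → cut (S838, F879). Machine vertices: (8.731,21.301) → (17.989,52.006) → (50.053,52.689) → (60.610,22.406) → (35.072,3.007) → (8.731,21.301). Closed: final G1 returns to the first vertex.

**Shape 2** — `<path>` quadratic bezier, stroke `#0000ff` → score (S379, F2380). Control points (SVG): P0=(36.083,90.371), P1=(13.622,72.010), P2=(43.582,65.507); sampled at t=k/5. Machine vertices: (36.083,28.575) → (29.195,35.445) → (26.502,41.367) → (28.001,46.339) → (33.695,50.363) → (43.582,53.439). Open path.

**Shape 3** — `<path>` closed polygon, stroke `#ff00ff` → cut (S838, F879). Machine vertices: (129.281,5.633) → (257.171,66.369) → (202.438,99.536) → (129.281,5.633). Closed: final G1 returns to the first vertex.

**Shape 4** — `<circle>` circle, stroke `#ff8800` → engrave (S251, F4163). Machine vertices: (226.093,40.990) → (220.939,56.853) → (207.445,66.656) → (190.767,66.656) → (177.273,56.853) → (172.119,40.990) → (177.273,25.127) → (190.767,15.324) → (207.445,15.324) → (220.939,25.127) → (226.093,40.990). Closed: final G1 returns to the first vertex.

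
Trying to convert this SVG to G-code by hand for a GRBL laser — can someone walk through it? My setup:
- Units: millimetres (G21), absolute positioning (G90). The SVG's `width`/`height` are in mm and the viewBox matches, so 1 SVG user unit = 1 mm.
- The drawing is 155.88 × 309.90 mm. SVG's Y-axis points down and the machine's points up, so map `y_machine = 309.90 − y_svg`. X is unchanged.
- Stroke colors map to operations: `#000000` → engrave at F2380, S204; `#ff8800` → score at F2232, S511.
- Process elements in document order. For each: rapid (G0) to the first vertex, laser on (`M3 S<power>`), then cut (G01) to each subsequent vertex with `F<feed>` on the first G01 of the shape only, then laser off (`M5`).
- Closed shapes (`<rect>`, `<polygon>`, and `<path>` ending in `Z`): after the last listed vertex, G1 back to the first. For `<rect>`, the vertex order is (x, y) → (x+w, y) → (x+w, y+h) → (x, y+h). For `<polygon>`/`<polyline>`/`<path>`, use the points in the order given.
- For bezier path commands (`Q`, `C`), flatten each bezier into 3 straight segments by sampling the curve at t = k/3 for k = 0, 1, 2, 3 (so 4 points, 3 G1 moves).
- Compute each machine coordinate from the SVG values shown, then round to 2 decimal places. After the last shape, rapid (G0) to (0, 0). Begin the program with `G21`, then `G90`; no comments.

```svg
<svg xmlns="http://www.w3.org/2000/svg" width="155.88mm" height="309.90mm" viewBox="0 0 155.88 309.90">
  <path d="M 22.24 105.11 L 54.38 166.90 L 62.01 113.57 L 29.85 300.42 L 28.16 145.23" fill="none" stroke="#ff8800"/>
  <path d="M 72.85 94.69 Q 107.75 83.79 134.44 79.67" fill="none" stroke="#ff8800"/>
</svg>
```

1 u = 1 mm; y_m = 309.90 − y.

[1] `<path>` open polyline, #ff8800→score S511 F2232: (22.24,204.79) → (54.38,143.00) → (62.01,196.33) → (29.85,9.48) → (28.16,164.67)

[2] `<path>` quadratic bezier, #ff8800→score S511 F2232: (72.85,215.21) → (95.20,221.72) → (115.73,226.73) → (134.44,230.23)

G21
G90
G0 X22.24 Y204.79
M3 S511
G01 X54.38 Y143.00 F2232
G01 X62.01 Y196.33
G01 X29.85 Y9.48
G01 X28.16 Y164.67
M5
G0 X72.85 Y215.21
M3 S511
G01 X95.20 Y221.72 F2232
G01 X115.73 Y226.73
G01 X134.44 Y230.23
M5
G0 X0.00 Y0.00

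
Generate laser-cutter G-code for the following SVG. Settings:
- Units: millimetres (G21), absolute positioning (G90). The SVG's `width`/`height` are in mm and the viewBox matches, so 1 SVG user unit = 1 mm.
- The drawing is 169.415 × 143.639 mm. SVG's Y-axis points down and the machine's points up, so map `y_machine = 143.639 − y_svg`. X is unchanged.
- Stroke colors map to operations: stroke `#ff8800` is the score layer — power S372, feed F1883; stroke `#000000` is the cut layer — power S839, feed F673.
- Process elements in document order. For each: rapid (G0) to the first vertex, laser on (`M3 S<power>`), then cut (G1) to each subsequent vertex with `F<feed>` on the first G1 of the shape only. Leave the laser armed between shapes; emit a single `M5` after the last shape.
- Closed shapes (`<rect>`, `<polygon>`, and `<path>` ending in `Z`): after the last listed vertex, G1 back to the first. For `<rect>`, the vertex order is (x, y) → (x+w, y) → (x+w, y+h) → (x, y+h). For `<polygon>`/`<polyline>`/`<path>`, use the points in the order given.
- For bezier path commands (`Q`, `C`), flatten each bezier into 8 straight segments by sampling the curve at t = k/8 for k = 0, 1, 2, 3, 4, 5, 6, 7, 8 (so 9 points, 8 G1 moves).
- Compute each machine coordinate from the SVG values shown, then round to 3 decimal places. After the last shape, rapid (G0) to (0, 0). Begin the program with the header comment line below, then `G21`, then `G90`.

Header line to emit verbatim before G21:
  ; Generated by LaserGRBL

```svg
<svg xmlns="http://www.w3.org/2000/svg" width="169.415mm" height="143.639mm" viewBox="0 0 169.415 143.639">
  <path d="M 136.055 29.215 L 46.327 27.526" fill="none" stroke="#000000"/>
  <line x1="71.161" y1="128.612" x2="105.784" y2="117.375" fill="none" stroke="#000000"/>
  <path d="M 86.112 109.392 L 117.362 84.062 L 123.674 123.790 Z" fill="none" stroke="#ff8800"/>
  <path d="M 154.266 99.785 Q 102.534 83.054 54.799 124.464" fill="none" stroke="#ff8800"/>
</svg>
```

; Generated by LaserGRBL
G21
G90
G0 X136.055 Y114.424
M3 S839
G1 X46.327 Y116.113 F673
G0 X71.161 Y15.027
M3 S839
G1 X105.784 Y26.264 F673
G0 X86.112 Y34.247
M3 S372
G1 X117.362 Y59.577 F1883
G1 X123.674 Y19.849
G1 X86.112 Y34.247
G0 X154.266 Y43.854
M3 S372
G1 X141.395 Y47.128 F1883
G1 X128.650 Y48.586
G1 X116.029 Y48.226
G1 X103.533 Y46.050
G1 X91.162 Y42.056
G1 X78.916 Y36.246
G1 X66.795 Y28.619
G1 X54.799 Y19.175
M5
G0 X0.000 Y0.000

Since the viewBox matches the mm dimensions, user units are millimetres directly. The only transform is the Y-flip y_m = 143.639 − y_svg.

Shape 1 is a line segment drawn with `<path>`. Its stroke #000000 means cut at S839, F673. After flipping Y the toolpath is (136.055,114.424) → (46.327,116.113).

Shape 2 is a line segment drawn with `<line>`. Its stroke #000000 means cut at S839, F673. After flipping Y the toolpath is (71.161,15.027) → (105.784,26.264).

Shape 3 is a regular polygon drawn with `<path>`. Its stroke #ff8800 means score at S372, F1883. After flipping Y the toolpath is (86.112,34.247) → (117.362,59.577) → (123.674,19.849) → (86.112,34.247), returning to the start.

Shape 4 is a quadratic bezier drawn with `<path>`. Its stroke #ff8800 means score at S372, F1883. After flipping Y the toolpath is (154.266,43.854) → (141.395,47.128) → (128.650,48.586) → (116.029,48.226) → (103.533,46.050) → (91.162,42.056) → (78.916,36.246) → (66.795,28.619) → (54.799,19.175).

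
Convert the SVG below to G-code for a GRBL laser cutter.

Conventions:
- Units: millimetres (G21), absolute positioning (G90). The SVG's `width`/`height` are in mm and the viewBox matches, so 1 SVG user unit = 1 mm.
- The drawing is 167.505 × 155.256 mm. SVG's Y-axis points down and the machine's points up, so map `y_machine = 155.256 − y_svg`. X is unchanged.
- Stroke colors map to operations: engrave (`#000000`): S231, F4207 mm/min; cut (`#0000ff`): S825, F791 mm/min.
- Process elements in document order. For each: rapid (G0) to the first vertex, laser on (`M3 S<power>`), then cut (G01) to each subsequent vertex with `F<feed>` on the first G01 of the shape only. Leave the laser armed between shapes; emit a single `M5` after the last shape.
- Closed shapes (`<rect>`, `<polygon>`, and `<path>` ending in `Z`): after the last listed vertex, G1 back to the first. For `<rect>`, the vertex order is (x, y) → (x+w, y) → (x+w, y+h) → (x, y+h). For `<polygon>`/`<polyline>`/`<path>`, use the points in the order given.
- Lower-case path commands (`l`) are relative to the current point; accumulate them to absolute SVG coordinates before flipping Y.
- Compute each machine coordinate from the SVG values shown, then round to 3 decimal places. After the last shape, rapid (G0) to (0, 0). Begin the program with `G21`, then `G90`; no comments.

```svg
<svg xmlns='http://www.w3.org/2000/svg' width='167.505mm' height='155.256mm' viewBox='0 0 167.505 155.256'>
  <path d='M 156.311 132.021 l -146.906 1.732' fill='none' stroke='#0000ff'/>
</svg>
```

1 u = 1 mm; y_m = 155.256 − y.

[1] `<path>` line segment, #0000ff→cut S825 F791: (156.311,23.235) → (9.405,21.503)

G21
G90
G0 X156.311 Y23.235
M3 S825
G01 X9.405 Y21.503 F791
M5
G0 X0.000 Y0.000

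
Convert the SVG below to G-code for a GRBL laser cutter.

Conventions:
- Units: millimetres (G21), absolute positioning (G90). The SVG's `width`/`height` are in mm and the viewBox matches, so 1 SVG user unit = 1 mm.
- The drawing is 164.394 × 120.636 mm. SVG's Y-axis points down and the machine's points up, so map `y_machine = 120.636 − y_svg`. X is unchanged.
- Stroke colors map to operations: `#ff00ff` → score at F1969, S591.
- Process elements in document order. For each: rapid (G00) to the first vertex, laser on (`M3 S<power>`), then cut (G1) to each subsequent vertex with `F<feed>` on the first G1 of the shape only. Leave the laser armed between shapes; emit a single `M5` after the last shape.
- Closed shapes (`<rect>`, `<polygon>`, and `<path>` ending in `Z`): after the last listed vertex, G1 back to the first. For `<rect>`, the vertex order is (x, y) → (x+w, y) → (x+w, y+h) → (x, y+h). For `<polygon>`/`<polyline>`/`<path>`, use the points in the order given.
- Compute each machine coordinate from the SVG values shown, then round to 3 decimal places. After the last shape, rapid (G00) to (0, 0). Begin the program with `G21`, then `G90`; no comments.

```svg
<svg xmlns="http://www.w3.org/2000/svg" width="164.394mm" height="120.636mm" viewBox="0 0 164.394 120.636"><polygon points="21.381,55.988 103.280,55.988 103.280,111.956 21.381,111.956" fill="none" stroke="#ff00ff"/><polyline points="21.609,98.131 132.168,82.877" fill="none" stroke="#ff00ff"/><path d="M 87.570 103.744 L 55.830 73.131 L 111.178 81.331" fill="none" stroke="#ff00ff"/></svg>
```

Since the viewBox matches the mm dimensions, user units are millimetres directly. The only transform is the Y-flip y_m = 120.636 − y_svg.

Shape 1 is a rectangle drawn with `<polygon>`. Its stroke #ff00ff means score at S591, F1969. After flipping Y the toolpath is (21.381,64.648) → (103.280,64.648) → (103.280,8.680) → (21.381,8.680) → (21.381,64.648), returning to the start.

Shape 2 is a line segment drawn with `<polyline>`. Its stroke #ff00ff means score at S591, F1969. After flipping Y the toolpath is (21.609,22.505) → (132.168,37.759).

Shape 3 is a open polyline drawn with `<path>`. Its stroke #ff00ff means score at S591, F1969. After flipping Y the toolpath is (87.570,16.892) → (55.830,47.505) → (111.178,39.305).

G21
G90
G00 X21.381 Y64.648
M3 S591
G1 X103.280 Y64.648 F1969
G1 X103.280 Y8.680
G1 X21.381 Y8.680
G1 X21.381 Y64.648
G00 X21.609 Y22.505
M3 S591
G1 X132.168 Y37.759 F1969
G00 X87.570 Y16.892
M3 S591
G1 X55.830 Y47.505 F1969
G1 X111.178 Y39.305
M5
G00 X0.000 Y0.000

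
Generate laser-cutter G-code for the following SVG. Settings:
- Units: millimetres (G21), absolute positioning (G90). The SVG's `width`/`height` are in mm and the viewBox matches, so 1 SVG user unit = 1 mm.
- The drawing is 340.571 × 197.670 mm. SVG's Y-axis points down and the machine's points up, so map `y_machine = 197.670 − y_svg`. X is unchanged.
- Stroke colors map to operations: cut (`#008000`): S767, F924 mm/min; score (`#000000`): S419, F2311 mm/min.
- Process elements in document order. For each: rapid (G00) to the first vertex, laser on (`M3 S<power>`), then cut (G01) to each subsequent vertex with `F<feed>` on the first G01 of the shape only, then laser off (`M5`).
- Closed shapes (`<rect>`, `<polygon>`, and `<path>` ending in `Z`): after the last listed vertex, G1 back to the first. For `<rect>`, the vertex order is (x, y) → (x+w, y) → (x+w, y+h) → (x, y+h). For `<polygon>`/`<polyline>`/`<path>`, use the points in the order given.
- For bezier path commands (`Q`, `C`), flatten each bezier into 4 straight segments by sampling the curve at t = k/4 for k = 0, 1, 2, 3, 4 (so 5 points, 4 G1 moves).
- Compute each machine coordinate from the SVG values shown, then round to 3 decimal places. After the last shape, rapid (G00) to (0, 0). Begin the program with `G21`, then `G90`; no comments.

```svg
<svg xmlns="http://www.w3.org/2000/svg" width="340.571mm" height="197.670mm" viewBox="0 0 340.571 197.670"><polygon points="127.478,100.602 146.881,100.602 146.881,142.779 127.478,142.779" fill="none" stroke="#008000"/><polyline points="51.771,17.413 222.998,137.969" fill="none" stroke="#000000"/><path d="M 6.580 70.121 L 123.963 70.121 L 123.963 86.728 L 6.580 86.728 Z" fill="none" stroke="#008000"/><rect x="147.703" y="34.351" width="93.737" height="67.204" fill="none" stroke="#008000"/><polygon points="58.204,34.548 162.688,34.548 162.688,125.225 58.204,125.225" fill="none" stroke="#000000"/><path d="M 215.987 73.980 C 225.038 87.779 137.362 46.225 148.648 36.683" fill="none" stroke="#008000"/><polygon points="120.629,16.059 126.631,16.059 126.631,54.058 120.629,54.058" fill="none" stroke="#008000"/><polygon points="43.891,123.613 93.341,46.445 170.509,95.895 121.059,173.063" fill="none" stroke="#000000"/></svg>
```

G21
G90
G00 X127.478 Y97.068
M3 S767
G01 X146.881 Y97.068 F924
G01 X146.881 Y54.891
G01 X127.478 Y54.891
G01 X127.478 Y97.068
M5
G00 X51.771 Y180.257
M3 S419
G01 X222.998 Y59.701 F2311
M5
G00 X6.580 Y127.549
M3 S767
G01 X123.963 Y127.549 F924
G01 X123.963 Y110.942
G01 X6.580 Y110.942
G01 X6.580 Y127.549
M5
G00 X147.703 Y163.319
M3 S767
G01 X241.440 Y163.319 F924
G01 X241.440 Y96.115
G01 X147.703 Y96.115
G01 X147.703 Y163.319
M5
G00 X58.204 Y163.122
M3 S419
G01 X162.688 Y163.122 F2311
G01 X162.688 Y72.445
G01 X58.204 Y72.445
G01 X58.204 Y163.122
M5
G00 X215.987 Y123.690
M3 S767
G01 X207.697 Y122.354 F924
G01 X181.479 Y133.586
G01 X155.681 Y149.193
G01 X148.648 Y160.987
M5
G00 X120.629 Y181.611
M3 S767
G01 X126.631 Y181.611 F924
G01 X126.631 Y143.612
G01 X120.629 Y143.612
G01 X120.629 Y181.611
M5
G00 X43.891 Y74.057
M3 S419
G01 X93.341 Y151.225 F2311
G01 X170.509 Y101.775
G01 X121.059 Y24.607
G01 X43.891 Y74.057
M5
G00 X0.000 Y0.000

viewBox `0 0 340.571 197.670` with mm width/height → 1 unit = 1 mm. Flip: y_m = 197.670 − y_svg.

**Shape 1** — `<polygon>` rectangle, stroke `#008000` → cut (S767, F924). Machine vertices: (127.478,97.068) → (146.881,97.068) → (146.881,54.891) → (127.478,54.891) → (127.478,97.068). Closed: final G1 returns to the first vertex.

**Shape 2** — `<polyline>` line segment, stroke `#000000` → score (S419, F2311). Machine vertices: (51.771,180.257) → (222.998,59.701). Open path.

**Shape 3** — `<path>` rectangle, stroke `#008000` → cut (S767, F924). Machine vertices: (6.580,127.549) → (123.963,127.549) → (123.963,110.942) → (6.580,110.942) → (6.580,127.549). Closed: final G1 returns to the first vertex.

**Shape 4** — `<rect>` rectangle, stroke `#008000` → cut (S767, F924). Machine vertices: (147.703,163.319) → (241.440,163.319) → (241.440,96.115) → (147.703,96.115) → (147.703,163.319). Closed: final G1 returns to the first vertex.

**Shape 5** — `<polygon>` rectangle, stroke `#000000` → score (S419, F2311). Machine vertices: (58.204,163.122) → (162.688,163.122) → (162.688,72.445) → (58.204,72.445) → (58.204,163.122). Closed: final G1 returns to the first vertex.

**Shape 6** — `<path>` cubic bezier, stroke `#008000` → cut (S767, F924). Control points (SVG): P0=(215.987,73.980), P1=(225.038,87.779), P2=(137.362,46.225), P3=(148.648,36.683); sampled at t=k/4. Machine vertices: (215.987,123.690) → (207.697,122.354) → (181.479,133.586) → (155.681,149.193) → (148.648,160.987). Open path.

**Shape 7** — `<polygon>` rectangle, stroke `#008000` → cut (S767, F924). Machine vertices: (120.629,181.611) → (126.631,181.611) → (126.631,143.612) → (120.629,143.612) → (120.629,181.611). Closed: final G1 returns to the first vertex.

**Shape 8** — `<polygon>` regular polygon, stroke `#000000` → score (S419, F2311). Machine vertices: (43.891,74.057) → (93.341,151.225) → (170.509,101.775) → (121.059,24.607) → (43.891,74.057). Closed: final G1 returns to the first vertex.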